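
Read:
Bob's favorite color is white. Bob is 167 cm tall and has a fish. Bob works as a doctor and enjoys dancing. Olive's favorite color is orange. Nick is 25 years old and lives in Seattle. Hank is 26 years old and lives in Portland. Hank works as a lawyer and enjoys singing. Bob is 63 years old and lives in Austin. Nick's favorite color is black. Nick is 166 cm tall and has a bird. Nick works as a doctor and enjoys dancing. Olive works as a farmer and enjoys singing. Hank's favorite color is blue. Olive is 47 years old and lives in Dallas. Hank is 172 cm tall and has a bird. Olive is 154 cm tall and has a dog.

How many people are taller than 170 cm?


Taller than 170: 1

1


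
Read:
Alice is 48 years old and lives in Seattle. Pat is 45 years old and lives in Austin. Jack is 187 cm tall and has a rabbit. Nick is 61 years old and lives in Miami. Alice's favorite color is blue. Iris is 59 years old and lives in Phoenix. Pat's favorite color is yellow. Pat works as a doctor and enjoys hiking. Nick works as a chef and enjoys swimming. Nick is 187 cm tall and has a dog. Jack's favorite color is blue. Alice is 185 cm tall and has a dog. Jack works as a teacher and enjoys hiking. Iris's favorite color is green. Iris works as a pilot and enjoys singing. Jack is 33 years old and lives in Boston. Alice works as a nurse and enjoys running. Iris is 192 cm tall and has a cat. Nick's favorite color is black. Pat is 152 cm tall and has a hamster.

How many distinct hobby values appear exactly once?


Unique hobby values: 3

3


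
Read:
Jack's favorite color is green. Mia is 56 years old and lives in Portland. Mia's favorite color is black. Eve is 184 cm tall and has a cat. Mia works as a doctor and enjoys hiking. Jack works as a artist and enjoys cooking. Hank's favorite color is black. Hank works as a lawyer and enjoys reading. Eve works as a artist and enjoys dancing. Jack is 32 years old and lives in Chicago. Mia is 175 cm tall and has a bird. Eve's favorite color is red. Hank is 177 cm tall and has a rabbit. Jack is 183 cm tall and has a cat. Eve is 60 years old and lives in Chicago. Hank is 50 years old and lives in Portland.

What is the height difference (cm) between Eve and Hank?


|184 - 177| = 7

7


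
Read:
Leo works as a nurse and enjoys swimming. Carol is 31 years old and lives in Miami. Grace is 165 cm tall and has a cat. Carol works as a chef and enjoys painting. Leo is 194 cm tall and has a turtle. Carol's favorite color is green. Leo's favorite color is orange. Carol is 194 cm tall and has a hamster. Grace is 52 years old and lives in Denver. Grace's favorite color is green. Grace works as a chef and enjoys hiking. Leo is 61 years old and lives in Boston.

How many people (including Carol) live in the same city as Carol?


Carol lives in Miami. Count = 1

1


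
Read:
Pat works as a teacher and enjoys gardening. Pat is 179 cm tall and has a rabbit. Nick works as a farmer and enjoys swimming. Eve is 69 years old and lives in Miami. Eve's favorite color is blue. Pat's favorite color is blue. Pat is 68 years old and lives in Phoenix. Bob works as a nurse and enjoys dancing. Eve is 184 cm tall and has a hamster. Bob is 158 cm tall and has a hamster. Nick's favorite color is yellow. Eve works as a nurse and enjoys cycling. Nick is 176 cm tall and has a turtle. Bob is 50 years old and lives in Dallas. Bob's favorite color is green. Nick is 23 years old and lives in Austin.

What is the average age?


Sum=210, n=4, avg=52.5

52.5


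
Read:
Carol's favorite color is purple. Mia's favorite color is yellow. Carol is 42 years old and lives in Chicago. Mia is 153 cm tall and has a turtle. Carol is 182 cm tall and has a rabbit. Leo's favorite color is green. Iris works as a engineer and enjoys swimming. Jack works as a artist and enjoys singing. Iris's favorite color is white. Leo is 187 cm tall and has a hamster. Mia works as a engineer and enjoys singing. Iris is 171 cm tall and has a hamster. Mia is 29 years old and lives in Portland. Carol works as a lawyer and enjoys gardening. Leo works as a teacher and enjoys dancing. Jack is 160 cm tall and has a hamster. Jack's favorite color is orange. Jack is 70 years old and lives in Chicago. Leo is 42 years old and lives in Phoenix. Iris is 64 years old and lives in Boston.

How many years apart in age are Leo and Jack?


42 vs 70, diff = 28

28


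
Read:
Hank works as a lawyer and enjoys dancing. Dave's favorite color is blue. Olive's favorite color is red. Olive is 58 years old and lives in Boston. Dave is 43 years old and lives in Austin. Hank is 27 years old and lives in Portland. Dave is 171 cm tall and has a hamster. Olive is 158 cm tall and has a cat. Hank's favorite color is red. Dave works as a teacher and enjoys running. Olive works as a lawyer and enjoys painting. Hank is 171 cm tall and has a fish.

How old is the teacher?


The teacher is Dave, age 43

43


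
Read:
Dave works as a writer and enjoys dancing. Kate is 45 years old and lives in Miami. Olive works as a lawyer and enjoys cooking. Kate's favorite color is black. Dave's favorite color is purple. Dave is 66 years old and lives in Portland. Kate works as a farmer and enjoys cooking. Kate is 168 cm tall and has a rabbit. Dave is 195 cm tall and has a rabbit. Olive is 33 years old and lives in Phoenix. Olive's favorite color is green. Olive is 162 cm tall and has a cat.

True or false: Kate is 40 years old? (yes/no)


Kate is actually 45. no

no


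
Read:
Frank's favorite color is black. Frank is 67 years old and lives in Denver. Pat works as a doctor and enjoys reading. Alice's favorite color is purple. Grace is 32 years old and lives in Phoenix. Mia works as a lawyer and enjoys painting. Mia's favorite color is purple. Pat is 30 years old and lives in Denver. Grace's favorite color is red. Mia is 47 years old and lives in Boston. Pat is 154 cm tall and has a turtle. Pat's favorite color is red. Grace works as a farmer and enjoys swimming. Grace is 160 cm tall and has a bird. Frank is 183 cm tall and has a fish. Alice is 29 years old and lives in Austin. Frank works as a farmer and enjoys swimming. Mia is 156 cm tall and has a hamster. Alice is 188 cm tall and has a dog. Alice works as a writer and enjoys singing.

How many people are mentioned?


People: Alice, Mia, Frank, Pat, Grace. Count = 5

5


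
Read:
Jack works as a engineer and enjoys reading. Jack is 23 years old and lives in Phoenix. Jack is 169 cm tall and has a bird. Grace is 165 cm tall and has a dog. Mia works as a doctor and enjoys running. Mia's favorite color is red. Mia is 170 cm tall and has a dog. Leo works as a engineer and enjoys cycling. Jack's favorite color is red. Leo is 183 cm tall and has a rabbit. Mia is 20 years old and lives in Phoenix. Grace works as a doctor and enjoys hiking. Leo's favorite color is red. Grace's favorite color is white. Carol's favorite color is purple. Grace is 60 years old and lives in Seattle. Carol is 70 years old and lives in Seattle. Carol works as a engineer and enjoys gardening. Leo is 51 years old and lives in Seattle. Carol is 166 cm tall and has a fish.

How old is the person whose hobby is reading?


Person with hobby=reading is Jack, age 23

23


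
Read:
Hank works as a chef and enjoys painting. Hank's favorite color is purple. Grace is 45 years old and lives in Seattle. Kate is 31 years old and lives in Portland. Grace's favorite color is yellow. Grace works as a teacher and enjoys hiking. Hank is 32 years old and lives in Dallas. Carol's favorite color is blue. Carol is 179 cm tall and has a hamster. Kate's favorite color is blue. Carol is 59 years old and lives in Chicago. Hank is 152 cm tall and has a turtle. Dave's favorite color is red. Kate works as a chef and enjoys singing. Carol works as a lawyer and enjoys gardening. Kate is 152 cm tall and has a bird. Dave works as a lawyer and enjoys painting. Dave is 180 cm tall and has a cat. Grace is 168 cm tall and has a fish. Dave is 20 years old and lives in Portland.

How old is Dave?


Dave is 20 years old

20


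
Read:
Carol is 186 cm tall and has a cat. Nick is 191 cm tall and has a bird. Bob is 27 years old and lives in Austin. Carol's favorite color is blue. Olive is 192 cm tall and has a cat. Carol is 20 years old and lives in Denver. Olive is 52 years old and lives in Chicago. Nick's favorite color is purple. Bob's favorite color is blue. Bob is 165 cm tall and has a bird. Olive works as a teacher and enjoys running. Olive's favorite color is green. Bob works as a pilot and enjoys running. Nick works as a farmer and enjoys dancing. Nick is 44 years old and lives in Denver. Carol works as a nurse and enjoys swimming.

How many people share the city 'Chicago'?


Count: 1

1


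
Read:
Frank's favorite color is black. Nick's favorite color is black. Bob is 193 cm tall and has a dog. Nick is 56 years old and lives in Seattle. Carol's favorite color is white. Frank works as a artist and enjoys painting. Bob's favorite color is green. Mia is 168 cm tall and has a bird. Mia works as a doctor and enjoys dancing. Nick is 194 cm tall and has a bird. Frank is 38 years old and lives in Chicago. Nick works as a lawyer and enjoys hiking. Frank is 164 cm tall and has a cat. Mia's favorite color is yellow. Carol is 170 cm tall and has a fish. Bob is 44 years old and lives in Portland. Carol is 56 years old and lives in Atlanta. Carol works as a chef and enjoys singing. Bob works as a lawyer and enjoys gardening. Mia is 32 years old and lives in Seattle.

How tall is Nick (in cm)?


Nick is 194 cm tall

194


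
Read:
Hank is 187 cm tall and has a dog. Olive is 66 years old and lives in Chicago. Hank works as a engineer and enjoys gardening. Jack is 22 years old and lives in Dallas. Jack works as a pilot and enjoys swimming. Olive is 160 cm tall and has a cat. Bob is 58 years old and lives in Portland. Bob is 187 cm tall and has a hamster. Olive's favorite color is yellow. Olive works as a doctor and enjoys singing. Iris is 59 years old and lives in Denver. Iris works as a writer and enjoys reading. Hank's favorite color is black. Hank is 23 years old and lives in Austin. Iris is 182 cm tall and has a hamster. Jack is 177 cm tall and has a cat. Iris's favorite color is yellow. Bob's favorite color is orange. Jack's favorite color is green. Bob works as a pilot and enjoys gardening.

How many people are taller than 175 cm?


Taller than 175: 4

4


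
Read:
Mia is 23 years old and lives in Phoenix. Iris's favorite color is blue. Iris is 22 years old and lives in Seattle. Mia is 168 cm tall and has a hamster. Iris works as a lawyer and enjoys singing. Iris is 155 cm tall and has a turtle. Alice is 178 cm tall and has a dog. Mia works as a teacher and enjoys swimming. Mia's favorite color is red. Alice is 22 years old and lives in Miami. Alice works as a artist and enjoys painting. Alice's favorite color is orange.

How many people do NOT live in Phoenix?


Not in Phoenix: 2

2


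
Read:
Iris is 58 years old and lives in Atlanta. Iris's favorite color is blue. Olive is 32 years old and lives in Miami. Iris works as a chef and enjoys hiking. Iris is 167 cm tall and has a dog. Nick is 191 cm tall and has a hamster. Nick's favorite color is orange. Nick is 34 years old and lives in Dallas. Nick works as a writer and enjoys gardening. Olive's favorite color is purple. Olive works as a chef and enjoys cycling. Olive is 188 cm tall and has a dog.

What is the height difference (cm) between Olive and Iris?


|188 - 167| = 21

21


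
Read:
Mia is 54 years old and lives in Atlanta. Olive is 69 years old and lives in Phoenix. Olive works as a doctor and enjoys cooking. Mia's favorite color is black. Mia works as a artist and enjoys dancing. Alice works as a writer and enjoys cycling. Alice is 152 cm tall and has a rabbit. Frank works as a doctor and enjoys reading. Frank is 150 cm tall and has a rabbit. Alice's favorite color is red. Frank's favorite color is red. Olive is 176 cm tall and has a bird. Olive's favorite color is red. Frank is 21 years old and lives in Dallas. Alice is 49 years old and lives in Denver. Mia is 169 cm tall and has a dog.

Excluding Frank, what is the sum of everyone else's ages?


Sum (excluding Frank): 172

172


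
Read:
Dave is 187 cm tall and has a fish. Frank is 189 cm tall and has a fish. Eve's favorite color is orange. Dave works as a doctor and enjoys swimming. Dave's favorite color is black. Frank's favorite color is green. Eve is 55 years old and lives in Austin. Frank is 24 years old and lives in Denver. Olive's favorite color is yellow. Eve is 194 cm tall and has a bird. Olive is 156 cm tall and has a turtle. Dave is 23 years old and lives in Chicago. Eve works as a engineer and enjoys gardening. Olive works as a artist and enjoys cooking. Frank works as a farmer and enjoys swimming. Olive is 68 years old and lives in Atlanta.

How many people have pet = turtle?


Count: 1

1


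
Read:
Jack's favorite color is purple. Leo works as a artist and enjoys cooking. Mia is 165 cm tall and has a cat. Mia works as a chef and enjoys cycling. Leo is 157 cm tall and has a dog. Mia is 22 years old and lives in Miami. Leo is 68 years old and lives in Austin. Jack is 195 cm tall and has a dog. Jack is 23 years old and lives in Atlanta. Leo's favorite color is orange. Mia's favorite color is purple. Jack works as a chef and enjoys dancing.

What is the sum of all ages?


68+23+22 = 113

113


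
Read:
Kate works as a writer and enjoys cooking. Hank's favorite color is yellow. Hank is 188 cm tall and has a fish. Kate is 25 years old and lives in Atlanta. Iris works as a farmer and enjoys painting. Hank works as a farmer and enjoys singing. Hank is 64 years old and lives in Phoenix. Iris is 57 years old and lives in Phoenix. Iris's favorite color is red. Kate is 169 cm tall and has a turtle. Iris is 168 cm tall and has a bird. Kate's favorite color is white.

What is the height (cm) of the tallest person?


Tallest: Hank at 188 cm

188


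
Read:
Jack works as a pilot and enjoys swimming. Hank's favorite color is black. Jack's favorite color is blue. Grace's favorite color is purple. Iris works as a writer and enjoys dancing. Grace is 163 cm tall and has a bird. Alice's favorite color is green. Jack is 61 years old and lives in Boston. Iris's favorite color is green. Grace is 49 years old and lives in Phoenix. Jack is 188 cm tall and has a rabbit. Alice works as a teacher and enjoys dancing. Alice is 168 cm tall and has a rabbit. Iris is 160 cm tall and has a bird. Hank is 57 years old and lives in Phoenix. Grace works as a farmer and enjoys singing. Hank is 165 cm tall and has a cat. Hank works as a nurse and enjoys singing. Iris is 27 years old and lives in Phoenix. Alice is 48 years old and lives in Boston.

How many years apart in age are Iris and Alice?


27 vs 48, diff = 21

21


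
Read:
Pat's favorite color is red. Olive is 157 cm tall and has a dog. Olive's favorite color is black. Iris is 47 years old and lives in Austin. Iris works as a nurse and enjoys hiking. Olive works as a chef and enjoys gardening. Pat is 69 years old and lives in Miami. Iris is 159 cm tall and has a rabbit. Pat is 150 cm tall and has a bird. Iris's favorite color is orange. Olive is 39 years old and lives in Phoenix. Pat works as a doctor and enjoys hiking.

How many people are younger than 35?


Filter: 0

0


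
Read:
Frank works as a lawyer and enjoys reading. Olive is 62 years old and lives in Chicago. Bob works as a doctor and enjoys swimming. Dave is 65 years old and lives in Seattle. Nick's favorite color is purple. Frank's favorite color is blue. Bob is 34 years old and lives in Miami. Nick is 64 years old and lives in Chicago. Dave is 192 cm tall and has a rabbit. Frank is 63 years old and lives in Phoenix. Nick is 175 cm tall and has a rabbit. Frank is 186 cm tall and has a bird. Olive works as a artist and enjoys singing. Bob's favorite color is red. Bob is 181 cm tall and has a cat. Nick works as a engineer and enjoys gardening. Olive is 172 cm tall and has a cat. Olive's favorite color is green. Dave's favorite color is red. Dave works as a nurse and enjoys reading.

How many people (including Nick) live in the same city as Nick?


Nick lives in Chicago. Count = 2

2


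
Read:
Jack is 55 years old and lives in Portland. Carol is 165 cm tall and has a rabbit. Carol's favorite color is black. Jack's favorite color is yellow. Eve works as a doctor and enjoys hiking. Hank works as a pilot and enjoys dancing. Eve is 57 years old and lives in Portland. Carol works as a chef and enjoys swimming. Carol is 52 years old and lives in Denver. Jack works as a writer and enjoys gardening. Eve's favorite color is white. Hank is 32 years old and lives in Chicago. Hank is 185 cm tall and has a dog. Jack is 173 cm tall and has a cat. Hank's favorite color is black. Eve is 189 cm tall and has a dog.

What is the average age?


Sum=196, n=4, avg=49

49


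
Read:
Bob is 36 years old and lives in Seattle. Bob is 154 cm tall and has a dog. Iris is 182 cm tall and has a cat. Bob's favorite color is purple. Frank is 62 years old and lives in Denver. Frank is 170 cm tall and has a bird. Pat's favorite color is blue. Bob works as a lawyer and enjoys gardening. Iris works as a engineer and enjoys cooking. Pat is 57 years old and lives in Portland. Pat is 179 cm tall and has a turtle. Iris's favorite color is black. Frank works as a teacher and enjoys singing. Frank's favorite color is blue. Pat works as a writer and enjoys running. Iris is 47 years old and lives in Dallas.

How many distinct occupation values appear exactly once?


Unique occupation values: 4

4


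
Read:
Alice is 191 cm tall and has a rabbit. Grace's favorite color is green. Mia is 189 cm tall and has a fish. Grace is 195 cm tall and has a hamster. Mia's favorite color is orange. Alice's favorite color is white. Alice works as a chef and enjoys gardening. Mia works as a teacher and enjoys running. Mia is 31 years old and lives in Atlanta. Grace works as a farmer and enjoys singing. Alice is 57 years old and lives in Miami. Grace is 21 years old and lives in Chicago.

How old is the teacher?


The teacher is Mia, age 31

31


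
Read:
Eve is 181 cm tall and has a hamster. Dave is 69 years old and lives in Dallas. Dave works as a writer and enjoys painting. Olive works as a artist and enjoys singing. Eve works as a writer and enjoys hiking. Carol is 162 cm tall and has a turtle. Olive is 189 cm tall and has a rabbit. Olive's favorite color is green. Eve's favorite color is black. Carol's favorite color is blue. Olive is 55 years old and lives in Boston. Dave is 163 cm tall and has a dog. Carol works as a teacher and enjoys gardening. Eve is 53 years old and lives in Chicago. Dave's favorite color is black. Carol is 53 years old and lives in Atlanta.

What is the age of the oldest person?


Oldest: Dave at 69

69


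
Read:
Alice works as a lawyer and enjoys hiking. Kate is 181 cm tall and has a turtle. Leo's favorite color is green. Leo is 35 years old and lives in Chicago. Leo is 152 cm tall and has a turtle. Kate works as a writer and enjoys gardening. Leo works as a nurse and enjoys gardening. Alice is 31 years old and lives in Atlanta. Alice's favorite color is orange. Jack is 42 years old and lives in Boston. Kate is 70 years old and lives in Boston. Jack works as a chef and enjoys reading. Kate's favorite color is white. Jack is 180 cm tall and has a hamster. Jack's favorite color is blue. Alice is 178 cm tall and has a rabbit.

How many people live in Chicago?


Count in Chicago: 1

1


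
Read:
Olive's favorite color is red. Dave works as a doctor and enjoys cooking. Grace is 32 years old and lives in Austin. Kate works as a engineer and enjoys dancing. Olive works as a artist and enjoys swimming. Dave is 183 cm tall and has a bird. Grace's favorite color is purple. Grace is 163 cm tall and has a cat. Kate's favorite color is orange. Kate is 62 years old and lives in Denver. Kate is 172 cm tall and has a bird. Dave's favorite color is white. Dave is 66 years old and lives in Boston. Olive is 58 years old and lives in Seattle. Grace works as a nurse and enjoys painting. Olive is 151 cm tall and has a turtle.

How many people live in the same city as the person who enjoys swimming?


Person with hobby swimming is Olive, city Seattle. Count = 1

1


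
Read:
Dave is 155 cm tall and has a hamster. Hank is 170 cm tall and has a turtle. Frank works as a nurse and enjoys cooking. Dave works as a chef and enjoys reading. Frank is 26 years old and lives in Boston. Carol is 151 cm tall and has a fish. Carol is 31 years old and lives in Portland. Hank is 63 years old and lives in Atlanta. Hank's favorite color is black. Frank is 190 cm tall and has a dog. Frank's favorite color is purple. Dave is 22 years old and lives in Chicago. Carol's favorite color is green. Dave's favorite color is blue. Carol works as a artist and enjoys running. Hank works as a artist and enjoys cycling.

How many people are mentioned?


People: Carol, Dave, Hank, Frank. Count = 4

4


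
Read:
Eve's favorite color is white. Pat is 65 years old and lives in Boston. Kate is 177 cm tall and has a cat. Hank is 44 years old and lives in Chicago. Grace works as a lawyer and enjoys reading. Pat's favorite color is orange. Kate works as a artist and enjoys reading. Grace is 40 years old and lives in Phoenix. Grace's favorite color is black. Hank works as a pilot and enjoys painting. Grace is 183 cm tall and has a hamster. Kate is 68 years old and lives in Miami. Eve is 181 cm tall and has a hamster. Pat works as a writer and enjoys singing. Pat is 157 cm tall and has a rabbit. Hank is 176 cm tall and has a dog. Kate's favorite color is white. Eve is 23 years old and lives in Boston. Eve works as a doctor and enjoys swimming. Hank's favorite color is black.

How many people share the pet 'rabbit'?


Count: 1

1


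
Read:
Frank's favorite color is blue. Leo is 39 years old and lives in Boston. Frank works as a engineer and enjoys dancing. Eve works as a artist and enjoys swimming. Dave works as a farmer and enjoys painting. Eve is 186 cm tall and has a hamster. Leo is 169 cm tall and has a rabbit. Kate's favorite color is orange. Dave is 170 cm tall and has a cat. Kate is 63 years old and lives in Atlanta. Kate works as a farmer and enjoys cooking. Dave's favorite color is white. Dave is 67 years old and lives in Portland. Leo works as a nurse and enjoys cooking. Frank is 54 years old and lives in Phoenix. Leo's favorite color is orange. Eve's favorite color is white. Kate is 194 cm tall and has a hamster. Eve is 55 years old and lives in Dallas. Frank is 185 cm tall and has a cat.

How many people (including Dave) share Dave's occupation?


Dave is a farmer. Count = 2

2


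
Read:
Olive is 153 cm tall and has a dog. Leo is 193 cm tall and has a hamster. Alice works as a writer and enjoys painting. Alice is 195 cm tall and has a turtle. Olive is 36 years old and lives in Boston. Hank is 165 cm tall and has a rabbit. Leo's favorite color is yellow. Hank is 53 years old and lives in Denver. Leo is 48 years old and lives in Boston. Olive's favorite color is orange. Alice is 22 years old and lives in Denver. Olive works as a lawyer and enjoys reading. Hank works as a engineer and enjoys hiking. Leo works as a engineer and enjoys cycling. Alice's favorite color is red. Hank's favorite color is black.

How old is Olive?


Olive is 36 years old

36


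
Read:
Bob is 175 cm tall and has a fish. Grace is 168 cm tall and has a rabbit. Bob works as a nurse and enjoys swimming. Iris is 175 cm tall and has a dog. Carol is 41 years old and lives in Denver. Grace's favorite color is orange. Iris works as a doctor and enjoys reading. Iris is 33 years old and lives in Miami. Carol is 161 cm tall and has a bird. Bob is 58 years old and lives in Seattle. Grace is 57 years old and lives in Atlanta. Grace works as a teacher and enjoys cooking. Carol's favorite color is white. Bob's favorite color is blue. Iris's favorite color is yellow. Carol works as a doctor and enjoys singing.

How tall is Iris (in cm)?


Iris is 175 cm tall

175


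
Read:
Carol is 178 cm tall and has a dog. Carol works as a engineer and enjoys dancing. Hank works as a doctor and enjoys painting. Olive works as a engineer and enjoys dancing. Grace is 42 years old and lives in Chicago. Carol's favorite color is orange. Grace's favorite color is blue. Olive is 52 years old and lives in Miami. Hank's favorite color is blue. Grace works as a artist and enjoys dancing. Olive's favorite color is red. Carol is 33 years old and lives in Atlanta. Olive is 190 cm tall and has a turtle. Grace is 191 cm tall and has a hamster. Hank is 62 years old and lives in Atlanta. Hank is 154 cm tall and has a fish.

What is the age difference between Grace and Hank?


|42 - 62| = 20

20


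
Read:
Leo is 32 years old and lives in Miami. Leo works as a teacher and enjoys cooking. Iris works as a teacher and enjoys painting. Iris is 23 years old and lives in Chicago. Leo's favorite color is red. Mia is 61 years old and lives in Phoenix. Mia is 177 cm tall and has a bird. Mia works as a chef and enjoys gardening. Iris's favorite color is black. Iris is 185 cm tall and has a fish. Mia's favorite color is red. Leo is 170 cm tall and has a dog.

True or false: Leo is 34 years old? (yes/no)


Leo is actually 32. no

no


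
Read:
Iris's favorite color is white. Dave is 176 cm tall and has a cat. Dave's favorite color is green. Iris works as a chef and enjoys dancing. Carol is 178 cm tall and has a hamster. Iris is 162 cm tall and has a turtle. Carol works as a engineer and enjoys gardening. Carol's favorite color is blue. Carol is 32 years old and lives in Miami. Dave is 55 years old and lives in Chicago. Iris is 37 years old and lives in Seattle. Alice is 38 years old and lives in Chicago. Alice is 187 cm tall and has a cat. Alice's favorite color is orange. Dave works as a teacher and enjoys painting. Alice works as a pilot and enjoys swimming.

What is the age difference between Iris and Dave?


|37 - 55| = 18

18


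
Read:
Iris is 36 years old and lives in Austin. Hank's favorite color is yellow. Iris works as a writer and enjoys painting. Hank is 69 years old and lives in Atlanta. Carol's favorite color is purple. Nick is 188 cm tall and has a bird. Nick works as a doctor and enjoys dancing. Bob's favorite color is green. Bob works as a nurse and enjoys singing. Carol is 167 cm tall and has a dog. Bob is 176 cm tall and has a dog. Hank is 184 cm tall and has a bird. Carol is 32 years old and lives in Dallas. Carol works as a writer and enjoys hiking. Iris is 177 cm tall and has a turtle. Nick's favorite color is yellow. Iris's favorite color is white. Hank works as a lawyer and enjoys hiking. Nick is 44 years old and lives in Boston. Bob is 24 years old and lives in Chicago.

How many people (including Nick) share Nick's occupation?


Nick is a doctor. Count = 1

1


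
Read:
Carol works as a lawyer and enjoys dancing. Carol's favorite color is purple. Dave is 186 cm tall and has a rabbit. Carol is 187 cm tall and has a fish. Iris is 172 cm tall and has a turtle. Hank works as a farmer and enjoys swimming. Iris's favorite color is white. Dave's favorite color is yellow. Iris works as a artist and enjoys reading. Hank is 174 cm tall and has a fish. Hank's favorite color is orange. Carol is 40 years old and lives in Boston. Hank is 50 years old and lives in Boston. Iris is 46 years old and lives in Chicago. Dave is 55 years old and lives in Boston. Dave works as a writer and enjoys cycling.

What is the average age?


Sum=191, n=4, avg=47.75

47.75


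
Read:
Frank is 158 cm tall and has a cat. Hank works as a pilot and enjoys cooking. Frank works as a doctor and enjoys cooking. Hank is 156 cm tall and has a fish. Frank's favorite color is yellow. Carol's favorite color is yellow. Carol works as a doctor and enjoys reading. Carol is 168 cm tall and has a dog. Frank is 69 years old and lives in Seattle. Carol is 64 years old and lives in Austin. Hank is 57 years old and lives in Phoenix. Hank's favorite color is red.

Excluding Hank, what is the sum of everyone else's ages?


Sum (excluding Hank): 133

133


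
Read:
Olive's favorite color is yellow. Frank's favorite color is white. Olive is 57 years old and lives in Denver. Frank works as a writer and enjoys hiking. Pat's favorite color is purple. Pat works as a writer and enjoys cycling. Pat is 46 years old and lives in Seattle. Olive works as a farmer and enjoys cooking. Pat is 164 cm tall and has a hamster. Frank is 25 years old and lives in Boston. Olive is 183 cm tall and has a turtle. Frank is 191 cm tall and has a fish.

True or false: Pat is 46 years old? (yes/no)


Pat is actually 46. yes

yes


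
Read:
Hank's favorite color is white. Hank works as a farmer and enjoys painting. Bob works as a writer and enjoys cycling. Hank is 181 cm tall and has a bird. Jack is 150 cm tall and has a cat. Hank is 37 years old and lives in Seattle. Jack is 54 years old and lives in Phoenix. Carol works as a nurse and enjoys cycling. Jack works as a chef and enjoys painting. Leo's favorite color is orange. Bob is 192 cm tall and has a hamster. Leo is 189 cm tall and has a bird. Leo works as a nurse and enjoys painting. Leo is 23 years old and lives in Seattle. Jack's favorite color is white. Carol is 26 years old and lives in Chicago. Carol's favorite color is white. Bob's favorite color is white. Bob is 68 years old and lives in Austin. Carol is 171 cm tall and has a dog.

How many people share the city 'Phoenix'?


Count: 1

1


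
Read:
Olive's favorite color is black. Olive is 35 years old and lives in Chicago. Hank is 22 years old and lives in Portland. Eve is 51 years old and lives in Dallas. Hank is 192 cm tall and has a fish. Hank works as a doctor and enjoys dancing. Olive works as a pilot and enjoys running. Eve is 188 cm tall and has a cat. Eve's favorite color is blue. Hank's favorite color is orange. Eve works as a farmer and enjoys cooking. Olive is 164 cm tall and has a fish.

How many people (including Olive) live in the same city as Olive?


Olive lives in Chicago. Count = 1

1


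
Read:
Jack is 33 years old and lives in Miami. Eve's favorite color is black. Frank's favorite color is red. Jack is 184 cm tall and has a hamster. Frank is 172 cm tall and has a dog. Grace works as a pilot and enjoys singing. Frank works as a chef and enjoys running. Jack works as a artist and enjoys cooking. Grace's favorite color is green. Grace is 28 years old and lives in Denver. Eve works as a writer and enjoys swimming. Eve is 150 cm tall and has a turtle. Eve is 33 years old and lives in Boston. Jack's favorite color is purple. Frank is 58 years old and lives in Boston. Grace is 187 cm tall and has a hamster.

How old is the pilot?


The pilot is Grace, age 28

28


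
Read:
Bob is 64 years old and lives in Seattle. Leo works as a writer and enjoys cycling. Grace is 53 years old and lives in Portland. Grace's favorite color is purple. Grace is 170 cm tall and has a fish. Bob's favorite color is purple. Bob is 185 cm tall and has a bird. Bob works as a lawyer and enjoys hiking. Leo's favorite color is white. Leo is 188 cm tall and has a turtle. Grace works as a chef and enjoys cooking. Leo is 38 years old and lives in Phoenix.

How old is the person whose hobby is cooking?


Person with hobby=cooking is Grace, age 53

53


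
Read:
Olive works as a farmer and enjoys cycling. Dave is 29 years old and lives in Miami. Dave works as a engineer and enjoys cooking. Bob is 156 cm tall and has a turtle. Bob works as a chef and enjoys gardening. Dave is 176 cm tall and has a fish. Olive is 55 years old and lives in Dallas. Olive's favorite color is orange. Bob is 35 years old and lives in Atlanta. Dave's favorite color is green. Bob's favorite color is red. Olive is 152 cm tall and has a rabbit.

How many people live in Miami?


Count in Miami: 1

1


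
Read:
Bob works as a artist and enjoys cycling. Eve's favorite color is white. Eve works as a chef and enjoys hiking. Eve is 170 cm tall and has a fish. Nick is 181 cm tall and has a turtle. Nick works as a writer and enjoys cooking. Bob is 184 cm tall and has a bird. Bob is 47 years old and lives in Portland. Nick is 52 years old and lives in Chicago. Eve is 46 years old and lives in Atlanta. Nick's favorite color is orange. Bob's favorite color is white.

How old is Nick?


Nick is 52 years old

52


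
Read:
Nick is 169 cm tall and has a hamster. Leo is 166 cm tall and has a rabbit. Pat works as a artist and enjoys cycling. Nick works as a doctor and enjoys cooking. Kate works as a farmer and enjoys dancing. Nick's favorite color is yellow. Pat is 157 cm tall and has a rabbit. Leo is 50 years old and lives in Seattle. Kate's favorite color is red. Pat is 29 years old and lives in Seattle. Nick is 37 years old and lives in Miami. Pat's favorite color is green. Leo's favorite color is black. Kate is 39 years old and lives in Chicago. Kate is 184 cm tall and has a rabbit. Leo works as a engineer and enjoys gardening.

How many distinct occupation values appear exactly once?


Unique occupation values: 4

4


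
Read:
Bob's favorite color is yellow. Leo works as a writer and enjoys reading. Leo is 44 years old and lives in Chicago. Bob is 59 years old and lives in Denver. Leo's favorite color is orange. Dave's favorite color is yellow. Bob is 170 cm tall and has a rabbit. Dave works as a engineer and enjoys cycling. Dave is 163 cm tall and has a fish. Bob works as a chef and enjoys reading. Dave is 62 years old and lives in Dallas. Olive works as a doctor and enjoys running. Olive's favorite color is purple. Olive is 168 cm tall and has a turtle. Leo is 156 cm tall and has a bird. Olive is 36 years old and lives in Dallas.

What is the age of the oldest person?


Oldest: Dave at 62

62


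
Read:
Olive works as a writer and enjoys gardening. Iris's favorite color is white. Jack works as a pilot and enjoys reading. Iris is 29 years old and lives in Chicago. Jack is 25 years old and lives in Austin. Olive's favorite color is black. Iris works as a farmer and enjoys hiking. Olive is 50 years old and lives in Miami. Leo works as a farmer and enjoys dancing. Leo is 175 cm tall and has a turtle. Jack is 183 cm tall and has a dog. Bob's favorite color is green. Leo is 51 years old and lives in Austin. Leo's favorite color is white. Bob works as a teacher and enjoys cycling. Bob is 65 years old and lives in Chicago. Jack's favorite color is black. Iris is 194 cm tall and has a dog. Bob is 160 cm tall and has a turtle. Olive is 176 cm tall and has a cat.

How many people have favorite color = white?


Count: 2

2


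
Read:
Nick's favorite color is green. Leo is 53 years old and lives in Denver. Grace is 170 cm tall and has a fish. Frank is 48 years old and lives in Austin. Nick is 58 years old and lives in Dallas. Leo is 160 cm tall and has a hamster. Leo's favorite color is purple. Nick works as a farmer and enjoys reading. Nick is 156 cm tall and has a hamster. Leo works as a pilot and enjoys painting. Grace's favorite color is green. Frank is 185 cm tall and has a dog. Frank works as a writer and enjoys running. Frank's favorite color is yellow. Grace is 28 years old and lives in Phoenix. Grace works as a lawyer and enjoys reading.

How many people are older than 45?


Filter: 3

3


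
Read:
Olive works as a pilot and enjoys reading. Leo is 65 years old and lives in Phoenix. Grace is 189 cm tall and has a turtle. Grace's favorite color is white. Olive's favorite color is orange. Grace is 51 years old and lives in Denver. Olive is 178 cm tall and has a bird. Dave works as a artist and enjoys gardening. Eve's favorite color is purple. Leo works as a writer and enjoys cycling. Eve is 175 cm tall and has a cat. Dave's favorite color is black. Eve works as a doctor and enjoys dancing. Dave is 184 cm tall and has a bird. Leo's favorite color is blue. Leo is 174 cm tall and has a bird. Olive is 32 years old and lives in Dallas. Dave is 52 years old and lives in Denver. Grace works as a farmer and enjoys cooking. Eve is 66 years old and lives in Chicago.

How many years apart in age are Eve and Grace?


66 vs 51, diff = 15

15


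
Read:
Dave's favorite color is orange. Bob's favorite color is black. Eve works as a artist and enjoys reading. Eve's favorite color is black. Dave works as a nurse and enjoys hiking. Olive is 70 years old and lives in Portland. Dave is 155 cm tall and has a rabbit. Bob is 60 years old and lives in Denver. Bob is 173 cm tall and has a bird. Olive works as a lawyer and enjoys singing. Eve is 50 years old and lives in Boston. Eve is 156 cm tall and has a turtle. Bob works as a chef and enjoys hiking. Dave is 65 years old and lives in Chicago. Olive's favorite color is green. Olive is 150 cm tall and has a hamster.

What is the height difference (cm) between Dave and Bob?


|155 - 173| = 18

18


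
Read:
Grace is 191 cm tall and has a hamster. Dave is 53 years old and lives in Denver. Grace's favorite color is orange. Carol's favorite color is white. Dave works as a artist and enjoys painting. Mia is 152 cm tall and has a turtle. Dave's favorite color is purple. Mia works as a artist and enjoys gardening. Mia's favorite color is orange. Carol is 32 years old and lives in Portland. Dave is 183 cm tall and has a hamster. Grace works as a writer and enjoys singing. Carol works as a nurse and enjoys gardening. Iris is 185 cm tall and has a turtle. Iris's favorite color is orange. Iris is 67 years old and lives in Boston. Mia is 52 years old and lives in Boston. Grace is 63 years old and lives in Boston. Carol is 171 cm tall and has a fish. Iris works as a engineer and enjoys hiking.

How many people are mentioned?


People: Iris, Mia, Carol, Grace, Dave. Count = 5

5


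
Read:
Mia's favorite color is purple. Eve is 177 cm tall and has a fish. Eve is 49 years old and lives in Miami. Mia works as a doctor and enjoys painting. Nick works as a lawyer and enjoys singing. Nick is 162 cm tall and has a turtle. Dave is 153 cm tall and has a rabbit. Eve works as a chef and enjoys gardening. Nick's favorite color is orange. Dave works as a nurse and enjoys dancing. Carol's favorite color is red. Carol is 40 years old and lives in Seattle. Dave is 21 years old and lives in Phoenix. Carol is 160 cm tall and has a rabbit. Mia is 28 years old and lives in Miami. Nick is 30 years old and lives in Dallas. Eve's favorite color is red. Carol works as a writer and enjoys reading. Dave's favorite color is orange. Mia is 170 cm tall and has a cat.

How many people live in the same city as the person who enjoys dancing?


Person with hobby dancing is Dave, city Phoenix. Count = 1

1


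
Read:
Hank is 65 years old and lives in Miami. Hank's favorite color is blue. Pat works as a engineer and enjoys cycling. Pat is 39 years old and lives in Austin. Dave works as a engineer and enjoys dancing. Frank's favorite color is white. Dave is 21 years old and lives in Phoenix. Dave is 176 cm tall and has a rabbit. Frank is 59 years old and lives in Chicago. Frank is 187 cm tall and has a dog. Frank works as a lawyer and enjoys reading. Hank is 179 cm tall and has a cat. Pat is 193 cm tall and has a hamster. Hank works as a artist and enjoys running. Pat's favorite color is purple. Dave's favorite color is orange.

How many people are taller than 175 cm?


Taller than 175: 4

4


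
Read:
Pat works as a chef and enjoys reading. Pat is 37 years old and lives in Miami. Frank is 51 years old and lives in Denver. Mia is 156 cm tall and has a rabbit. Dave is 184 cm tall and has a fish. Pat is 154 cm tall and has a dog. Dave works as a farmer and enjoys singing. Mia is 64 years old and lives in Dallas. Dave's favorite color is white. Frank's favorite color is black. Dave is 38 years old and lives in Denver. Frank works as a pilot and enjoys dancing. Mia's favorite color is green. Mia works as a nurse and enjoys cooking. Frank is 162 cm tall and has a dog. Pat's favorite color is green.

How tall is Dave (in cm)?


Dave is 184 cm tall

184


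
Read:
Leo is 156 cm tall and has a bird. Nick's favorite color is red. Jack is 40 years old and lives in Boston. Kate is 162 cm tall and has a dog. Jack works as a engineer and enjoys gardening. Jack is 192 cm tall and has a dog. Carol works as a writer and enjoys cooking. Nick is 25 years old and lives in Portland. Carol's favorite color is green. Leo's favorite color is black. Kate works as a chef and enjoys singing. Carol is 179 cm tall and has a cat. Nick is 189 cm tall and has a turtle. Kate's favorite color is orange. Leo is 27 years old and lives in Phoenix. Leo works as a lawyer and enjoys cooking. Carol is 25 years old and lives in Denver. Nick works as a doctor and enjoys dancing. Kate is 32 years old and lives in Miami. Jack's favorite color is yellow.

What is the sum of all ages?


25+40+25+32+27 = 149

149
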